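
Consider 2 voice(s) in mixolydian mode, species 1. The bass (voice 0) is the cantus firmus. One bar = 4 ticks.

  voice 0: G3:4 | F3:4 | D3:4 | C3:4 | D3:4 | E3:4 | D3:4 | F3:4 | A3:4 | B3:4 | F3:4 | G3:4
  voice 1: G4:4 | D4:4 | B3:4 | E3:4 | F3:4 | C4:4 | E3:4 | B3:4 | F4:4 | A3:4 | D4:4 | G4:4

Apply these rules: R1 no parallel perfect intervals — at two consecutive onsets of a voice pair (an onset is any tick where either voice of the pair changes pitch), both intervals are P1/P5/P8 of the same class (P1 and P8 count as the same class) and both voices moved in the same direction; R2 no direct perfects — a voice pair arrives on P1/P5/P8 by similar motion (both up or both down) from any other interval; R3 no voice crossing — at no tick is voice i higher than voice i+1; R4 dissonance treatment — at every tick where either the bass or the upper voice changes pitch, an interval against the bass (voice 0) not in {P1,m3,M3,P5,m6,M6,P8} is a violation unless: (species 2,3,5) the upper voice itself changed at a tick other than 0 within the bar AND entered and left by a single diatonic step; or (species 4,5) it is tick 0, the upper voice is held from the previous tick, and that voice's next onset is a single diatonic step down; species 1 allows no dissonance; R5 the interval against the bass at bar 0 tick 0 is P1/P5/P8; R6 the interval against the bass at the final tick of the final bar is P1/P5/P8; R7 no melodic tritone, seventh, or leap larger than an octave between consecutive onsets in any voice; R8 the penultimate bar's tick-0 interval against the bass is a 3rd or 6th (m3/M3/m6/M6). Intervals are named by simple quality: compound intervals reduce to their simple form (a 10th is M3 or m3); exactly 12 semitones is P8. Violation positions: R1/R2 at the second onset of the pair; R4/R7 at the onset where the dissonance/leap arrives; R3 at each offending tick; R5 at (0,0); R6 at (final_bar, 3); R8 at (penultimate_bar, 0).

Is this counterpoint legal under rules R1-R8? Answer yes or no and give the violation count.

bar 0: v0=G3 v1=G4 (P8)
bar 1: v0=F3 v1=D4 (M6)
bar 2: v0=D3 v1=B3 (M6)
bar 3: v0=C3 v1=E3 (M3)
bar 4: v0=D3 v1=F3 (m3)
bar 5: v0=E3 v1=C4 (m6)
bar 6: v0=D3 v1=E3 (M2)
bar 7: v0=F3 v1=B3 (TT)
bar 8: v0=A3 v1=F4 (m6)
bar 9: v0=B3 v1=A3 (M2)
bar 10: v0=F3 v1=D4 (M6)
bar 11: v0=G3 v1=G4 (P8)
  R4 @ bar6.0: D3/E3 M2 untreated
  R4 @ bar7.0: F3/B3 TT untreated
  R7 @ bar8.0: B3->F4 leap 6st
  R3 @ bar9.0: B3 above A3
  R4 @ bar9.0: B3/A3 M2 untreated
  R3 @ bar9.1: B3 above A3
  R3 @ bar9.2: B3 above A3
  R3 @ bar9.3: B3 above A3
  R7 @ bar10.0: B3->F3 leap 6st
  R2 @ bar11.0: F3/D4 M6 -> G3/G4 P8 similar

No (10 violations)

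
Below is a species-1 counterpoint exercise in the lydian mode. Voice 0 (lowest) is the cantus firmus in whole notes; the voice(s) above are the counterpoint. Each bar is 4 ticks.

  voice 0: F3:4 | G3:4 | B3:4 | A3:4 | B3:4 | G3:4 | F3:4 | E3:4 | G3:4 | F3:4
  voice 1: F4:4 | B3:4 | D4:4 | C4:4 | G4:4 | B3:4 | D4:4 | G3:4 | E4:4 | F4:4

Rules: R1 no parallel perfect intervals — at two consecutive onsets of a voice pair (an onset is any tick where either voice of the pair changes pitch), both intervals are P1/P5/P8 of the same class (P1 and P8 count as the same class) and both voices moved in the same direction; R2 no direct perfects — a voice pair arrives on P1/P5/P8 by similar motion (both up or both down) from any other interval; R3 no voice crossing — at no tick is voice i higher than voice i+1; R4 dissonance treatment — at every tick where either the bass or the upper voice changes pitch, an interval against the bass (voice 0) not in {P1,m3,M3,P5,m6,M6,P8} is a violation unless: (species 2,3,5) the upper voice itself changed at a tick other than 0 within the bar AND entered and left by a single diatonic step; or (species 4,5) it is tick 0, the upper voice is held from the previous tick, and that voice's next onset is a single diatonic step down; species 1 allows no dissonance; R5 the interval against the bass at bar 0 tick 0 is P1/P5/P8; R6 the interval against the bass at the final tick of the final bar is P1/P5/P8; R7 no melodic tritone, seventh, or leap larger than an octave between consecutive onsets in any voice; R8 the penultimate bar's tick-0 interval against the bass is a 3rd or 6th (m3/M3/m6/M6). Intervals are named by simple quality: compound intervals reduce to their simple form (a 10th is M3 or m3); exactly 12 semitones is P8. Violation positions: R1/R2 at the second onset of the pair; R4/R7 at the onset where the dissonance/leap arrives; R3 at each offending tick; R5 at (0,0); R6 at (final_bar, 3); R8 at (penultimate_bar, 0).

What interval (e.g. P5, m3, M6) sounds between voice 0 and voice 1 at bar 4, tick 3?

voice 0=B3 voice 1=G4 -> m6

m6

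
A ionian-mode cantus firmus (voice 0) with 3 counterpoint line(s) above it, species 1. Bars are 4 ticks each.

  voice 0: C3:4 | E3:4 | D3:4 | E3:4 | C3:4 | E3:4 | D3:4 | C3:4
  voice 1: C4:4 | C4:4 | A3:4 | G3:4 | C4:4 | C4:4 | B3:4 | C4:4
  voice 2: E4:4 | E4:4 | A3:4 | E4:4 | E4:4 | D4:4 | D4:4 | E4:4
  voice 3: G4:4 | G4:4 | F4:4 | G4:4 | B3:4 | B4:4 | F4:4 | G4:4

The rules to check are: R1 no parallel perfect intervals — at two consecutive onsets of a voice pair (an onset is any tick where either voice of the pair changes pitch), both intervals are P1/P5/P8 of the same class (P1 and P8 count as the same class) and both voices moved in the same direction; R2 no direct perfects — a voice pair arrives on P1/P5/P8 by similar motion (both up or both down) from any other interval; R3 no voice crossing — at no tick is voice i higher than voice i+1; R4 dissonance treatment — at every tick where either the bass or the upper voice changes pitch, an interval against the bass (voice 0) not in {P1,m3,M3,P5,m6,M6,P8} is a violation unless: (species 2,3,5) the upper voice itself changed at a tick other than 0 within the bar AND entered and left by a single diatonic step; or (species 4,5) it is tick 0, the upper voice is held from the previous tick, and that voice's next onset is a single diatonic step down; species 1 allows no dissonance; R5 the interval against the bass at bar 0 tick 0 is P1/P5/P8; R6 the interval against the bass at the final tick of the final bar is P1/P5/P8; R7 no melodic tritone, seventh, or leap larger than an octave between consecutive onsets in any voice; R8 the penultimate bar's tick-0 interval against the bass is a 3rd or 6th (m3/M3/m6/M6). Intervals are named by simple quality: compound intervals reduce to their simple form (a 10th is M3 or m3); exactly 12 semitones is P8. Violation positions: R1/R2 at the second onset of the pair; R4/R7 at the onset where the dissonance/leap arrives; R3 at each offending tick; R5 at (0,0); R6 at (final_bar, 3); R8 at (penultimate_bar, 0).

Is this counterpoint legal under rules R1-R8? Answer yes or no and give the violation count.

No (16 violations)

bar 0: v0=C3 v1=C4 v2=E4 v3=G4 (P5)
bar 1: v0=E3 v1=C4 v2=E4 v3=G4 (m3)
bar 2: v0=D3 v1=A3 v2=A3 v3=F4 (m3)
bar 3: v0=E3 v1=G3 v2=E4 v3=G4 (m3)
bar 4: v0=C3 v1=C4 v2=E4 v3=B3 (M7)
bar 5: v0=E3 v1=C4 v2=D4 v3=B4 (P5)
bar 6: v0=D3 v1=B3 v2=D4 v3=F4 (m3)
bar 7: v0=C3 v1=C4 v2=E4 v3=G4 (P5)
  R5 @ bar0.0: opens on M3
  R2 @ bar2.0: E3/C4 m6 -> D3/A3 P5 similar
  R2 @ bar2.0: E3/E4 P8 -> D3/A3 P5 similar
  R2 @ bar2.0: C4/E4 M3 -> A3/A3 P1 similar
  R2 @ bar3.0: D3/A3 P5 -> E3/E4 P8 similar
  R3 @ bar4.0: E4 above B3
  R4 @ bar4.0: C3/B3 M7 untreated
  R3 @ bar4.1: E4 above B3
  R3 @ bar4.2: E4 above B3
  R3 @ bar4.3: E4 above B3
  R2 @ bar5.0: C3/B3 M7 -> E3/B4 P5 similar
  R4 @ bar5.0: E3/D4 m7 untreated
  R7 @ bar6.0: B4->F4 leap 6st
  R8 @ bar6.0: penult P8 not 3rd/6th
  R2 @ bar7.0: B3/F4 TT -> C4/G4 P5 similar
  R6 @ bar7.3: closes on M3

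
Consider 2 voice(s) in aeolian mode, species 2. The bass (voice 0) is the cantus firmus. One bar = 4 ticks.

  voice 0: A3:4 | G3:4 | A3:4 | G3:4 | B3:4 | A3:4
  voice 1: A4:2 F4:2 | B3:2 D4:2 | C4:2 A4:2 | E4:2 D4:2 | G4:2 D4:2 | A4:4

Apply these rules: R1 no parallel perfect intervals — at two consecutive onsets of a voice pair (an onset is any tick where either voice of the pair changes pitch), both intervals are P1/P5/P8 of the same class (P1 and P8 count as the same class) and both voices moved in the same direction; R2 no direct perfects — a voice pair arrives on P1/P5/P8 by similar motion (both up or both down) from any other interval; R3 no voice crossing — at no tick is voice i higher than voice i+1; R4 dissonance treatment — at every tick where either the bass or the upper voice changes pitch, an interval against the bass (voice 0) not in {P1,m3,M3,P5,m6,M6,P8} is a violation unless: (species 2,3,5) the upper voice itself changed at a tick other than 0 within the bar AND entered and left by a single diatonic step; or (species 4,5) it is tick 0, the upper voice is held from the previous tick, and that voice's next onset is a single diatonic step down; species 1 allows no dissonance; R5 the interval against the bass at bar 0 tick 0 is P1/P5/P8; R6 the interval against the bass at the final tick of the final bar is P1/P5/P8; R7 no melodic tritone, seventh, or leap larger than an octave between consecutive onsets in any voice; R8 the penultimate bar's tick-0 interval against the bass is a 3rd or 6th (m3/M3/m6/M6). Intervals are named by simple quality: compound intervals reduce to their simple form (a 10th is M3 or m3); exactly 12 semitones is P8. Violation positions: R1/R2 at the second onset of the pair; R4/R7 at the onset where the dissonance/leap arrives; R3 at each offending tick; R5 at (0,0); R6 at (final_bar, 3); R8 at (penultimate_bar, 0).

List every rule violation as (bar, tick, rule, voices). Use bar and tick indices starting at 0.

bar 0: v0=A3 v1=A4 downbeat P8
bar 1: v0=G3 v1=B3 downbeat M3
bar 2: v0=A3 v1=C4 downbeat m3
bar 3: v0=G3 v1=E4 downbeat M6
bar 4: v0=B3 v1=G4 downbeat m6
bar 5: v0=A3 v1=A4 downbeat P8
  -> R7 @ bar 1 tick 0 v(1,): F4->B3 leap 6st

(1, 0, R7, (1,))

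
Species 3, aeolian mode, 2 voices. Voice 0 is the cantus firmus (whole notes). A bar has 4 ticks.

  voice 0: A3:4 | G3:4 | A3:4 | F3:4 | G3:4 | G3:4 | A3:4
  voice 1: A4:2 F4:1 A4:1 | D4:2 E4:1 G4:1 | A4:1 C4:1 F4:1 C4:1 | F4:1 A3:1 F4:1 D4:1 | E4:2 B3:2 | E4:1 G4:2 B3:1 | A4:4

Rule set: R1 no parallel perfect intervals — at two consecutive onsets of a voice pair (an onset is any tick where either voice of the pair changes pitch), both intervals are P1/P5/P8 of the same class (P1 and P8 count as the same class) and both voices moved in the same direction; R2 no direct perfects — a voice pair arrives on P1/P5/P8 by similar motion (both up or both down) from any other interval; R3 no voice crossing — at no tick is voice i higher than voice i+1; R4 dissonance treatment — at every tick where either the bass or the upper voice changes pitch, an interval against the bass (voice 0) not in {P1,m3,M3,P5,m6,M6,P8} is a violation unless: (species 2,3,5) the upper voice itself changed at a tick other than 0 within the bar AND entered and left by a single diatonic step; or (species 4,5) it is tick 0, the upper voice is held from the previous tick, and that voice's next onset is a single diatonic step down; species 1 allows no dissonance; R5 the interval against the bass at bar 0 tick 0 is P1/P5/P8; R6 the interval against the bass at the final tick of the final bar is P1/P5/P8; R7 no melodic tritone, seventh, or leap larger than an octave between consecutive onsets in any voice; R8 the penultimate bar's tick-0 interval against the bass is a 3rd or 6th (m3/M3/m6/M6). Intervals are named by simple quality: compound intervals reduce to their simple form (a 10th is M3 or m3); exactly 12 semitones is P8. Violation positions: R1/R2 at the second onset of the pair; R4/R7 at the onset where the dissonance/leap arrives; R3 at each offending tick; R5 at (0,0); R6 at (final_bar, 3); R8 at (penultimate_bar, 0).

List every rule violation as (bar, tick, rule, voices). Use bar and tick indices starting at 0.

bar 0: v0=A3 v1=A4 downbeat P8
bar 1: v0=G3 v1=D4 downbeat P5
bar 2: v0=A3 v1=A4 downbeat P8
bar 3: v0=F3 v1=F4 downbeat P8
bar 4: v0=G3 v1=E4 downbeat M6
bar 5: v0=G3 v1=E4 downbeat M6
bar 6: v0=A3 v1=A4 downbeat P8
  -> R2 @ bar 1 tick 0 v(0, 1): A3/A4 P8 -> G3/D4 P5 similar
  -> R1 @ bar 2 tick 0 v(0, 1): G3/G4 P8 -> A3/A4 P8 similar
  -> R2 @ bar 6 tick 0 v(0, 1): G3/B3 M3 -> A3/A4 P8 similar
  -> R7 @ bar 6 tick 0 v(1,): B3->A4 leap 10st

(1, 0, R2, (0, 1))
(2, 0, R1, (0, 1))
(6, 0, R2, (0, 1))
(6, 0, R7, (1,))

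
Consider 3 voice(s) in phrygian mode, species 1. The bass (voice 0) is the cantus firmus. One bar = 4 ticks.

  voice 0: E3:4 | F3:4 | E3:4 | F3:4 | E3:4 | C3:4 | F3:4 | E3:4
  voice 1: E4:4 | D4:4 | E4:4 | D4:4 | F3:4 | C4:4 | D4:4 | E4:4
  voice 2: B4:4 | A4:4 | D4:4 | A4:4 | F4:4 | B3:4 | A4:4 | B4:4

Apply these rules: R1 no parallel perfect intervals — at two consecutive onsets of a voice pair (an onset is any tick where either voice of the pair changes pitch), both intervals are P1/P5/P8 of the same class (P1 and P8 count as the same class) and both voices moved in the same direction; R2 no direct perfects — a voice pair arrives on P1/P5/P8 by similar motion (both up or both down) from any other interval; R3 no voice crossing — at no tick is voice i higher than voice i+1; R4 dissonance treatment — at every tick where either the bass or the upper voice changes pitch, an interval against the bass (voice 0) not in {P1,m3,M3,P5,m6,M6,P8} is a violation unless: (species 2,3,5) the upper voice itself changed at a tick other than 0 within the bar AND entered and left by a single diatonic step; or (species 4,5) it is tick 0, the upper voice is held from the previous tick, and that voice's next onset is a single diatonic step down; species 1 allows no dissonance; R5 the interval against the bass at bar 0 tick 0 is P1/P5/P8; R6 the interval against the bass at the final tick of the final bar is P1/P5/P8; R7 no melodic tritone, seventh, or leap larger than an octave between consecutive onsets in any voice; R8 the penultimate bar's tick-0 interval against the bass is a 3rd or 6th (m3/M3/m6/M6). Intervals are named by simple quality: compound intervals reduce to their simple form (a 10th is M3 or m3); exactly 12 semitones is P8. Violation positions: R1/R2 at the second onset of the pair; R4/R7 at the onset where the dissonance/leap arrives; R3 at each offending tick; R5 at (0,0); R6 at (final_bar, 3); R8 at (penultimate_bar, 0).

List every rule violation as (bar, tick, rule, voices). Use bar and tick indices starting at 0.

(1, 0, R1, (1, 2))
(2, 0, R3, (1, 2))
(2, 0, R4, (0, 2))
(2, 1, R3, (1, 2))
(2, 2, R3, (1, 2))
(2, 3, R3, (1, 2))
(4, 0, R2, (1, 2))
(4, 0, R4, (0, 1))
(4, 0, R4, (0, 2))
(5, 0, R3, (1, 2))
(5, 0, R4, (0, 2))
(5, 0, R7, (2,))
(5, 1, R3, (1, 2))
(5, 2, R3, (1, 2))
(5, 3, R3, (1, 2))
(6, 0, R2, (1, 2))
(6, 0, R7, (2,))
(7, 0, R1, (1, 2))

bar 0: v0=E3 v1=E4 v2=B4 downbeat P5
bar 1: v0=F3 v1=D4 v2=A4 downbeat M3
bar 2: v0=E3 v1=E4 v2=D4 downbeat m7
bar 3: v0=F3 v1=D4 v2=A4 downbeat M3
bar 4: v0=E3 v1=F3 v2=F4 downbeat m2
bar 5: v0=C3 v1=C4 v2=B3 downbeat M7
bar 6: v0=F3 v1=D4 v2=A4 downbeat M3
bar 7: v0=E3 v1=E4 v2=B4 downbeat P5
  -> R1 @ bar 1 tick 0 v(1, 2): E4/B4 P5 -> D4/A4 P5 similar
  -> R3 @ bar 2 tick 0 v(1, 2): E4 above D4
  -> R4 @ bar 2 tick 0 v(0, 2): E3/D4 m7 untreated
  -> R3 @ bar 2 tick 1 v(1, 2): E4 above D4
  -> R3 @ bar 2 tick 2 v(1, 2): E4 above D4
  -> R3 @ bar 2 tick 3 v(1, 2): E4 above D4
  -> R2 @ bar 4 tick 0 v(1, 2): D4/A4 P5 -> F3/F4 P8 similar
  -> R4 @ bar 4 tick 0 v(0, 1): E3/F3 m2 untreated
  -> R4 @ bar 4 tick 0 v(0, 2): E3/F4 m2 untreated
  -> R3 @ bar 5 tick 0 v(1, 2): C4 above B3
  -> R4 @ bar 5 tick 0 v(0, 2): C3/B3 M7 untreated
  -> R7 @ bar 5 tick 0 v(2,): F4->B3 leap 6st
  -> R3 @ bar 5 tick 1 v(1, 2): C4 above B3
  -> R3 @ bar 5 tick 2 v(1, 2): C4 above B3
  -> R3 @ bar 5 tick 3 v(1, 2): C4 above B3
  -> R2 @ bar 6 tick 0 v(1, 2): C4/B3 m2 -> D4/A4 P5 similar
  -> R7 @ bar 6 tick 0 v(2,): B3->A4 leap 10st
  -> R1 @ bar 7 tick 0 v(1, 2): D4/A4 P5 -> E4/B4 P5 similar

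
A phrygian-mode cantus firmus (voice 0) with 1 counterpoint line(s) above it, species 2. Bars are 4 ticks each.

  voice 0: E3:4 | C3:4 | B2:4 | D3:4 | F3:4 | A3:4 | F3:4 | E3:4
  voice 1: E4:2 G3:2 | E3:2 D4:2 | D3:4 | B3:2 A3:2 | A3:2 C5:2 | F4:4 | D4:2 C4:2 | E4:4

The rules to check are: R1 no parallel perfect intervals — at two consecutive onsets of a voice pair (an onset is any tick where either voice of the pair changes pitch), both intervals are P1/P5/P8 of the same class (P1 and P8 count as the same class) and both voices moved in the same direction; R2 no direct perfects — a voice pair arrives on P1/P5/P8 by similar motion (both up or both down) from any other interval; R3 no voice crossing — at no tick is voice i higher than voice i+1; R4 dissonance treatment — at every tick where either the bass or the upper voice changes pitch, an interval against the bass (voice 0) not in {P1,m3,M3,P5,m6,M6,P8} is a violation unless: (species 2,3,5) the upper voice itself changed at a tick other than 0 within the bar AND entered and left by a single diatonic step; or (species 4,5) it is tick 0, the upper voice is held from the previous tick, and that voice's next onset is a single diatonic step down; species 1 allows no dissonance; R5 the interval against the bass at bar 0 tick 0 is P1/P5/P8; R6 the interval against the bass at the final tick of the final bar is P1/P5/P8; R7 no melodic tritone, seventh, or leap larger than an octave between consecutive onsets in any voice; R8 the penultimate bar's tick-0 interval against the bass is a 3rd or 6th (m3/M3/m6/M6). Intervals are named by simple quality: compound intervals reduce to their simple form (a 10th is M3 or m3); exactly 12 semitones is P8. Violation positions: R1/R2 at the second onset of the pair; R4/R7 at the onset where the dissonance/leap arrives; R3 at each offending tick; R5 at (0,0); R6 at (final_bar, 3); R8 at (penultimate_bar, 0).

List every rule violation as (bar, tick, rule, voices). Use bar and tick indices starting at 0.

(1, 2, R4, (0, 1))
(1, 2, R7, (1,))
(4, 2, R7, (1,))

bar 0: v0=E3 v1=E4 downbeat P8
bar 1: v0=C3 v1=E3 downbeat M3
bar 2: v0=B2 v1=D3 downbeat m3
bar 3: v0=D3 v1=B3 downbeat M6
bar 4: v0=F3 v1=A3 downbeat M3
bar 5: v0=A3 v1=F4 downbeat m6
bar 6: v0=F3 v1=D4 downbeat M6
bar 7: v0=E3 v1=E4 downbeat P8
  -> R4 @ bar 1 tick 2 v(0, 1): C3/D4 M2 untreated
  -> R7 @ bar 1 tick 2 v(1,): E3->D4 leap 10st
  -> R7 @ bar 4 tick 2 v(1,): A3->C5 leap 15st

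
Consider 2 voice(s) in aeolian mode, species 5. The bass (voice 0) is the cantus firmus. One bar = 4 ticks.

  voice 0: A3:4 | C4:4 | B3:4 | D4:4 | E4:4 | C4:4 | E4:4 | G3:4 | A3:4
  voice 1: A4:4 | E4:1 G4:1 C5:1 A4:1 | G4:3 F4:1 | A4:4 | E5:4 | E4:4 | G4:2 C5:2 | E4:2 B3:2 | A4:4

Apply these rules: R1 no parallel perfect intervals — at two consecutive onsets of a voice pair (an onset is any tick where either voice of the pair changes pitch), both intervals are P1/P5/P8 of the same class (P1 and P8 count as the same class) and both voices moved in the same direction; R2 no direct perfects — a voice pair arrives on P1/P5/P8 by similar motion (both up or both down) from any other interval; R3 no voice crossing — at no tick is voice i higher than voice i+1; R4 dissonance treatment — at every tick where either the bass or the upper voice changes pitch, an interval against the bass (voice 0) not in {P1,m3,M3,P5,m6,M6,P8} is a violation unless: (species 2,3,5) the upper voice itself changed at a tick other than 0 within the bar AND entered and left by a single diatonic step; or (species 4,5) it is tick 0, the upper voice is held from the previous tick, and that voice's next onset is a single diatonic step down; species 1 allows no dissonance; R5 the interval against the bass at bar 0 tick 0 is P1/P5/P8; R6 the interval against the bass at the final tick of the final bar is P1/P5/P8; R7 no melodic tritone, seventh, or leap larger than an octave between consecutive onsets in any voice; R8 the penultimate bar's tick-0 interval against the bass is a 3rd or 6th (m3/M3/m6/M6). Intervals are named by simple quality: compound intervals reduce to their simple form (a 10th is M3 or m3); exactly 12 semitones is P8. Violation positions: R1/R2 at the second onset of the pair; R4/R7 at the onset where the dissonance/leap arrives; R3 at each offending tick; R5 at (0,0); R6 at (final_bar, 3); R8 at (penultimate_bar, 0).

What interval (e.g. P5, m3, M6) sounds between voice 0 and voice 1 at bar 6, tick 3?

m6

voice 0=E4 voice 1=C5 -> m6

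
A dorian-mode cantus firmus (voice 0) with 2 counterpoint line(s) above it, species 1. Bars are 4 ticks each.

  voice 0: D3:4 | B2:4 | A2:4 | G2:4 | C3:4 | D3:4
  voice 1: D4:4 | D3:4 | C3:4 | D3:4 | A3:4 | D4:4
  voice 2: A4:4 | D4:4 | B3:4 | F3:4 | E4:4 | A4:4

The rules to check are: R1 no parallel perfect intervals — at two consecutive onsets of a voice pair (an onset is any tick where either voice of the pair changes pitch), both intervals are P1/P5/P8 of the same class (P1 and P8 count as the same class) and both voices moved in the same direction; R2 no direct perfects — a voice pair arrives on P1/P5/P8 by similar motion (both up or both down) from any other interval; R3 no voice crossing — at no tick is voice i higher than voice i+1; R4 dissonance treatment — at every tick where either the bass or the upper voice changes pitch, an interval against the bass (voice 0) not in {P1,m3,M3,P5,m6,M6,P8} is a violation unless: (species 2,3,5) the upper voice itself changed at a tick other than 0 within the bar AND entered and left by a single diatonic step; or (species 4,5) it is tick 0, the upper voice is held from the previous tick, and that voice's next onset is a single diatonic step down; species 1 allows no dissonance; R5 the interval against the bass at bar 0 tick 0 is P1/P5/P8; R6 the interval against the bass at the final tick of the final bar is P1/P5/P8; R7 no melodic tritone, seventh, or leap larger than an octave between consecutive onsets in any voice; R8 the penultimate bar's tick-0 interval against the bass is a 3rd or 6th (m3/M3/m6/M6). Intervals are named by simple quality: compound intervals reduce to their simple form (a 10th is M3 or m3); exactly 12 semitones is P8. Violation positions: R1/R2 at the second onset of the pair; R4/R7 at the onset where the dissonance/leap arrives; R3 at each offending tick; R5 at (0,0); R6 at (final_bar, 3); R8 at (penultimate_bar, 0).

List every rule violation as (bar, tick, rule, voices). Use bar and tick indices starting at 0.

bar 0: v0=D3 v1=D4 v2=A4 downbeat P5
bar 1: v0=B2 v1=D3 v2=D4 downbeat m3
bar 2: v0=A2 v1=C3 v2=B3 downbeat M2
bar 3: v0=G2 v1=D3 v2=F3 downbeat m7
bar 4: v0=C3 v1=A3 v2=E4 downbeat M3
bar 5: v0=D3 v1=D4 v2=A4 downbeat P5
  -> R2 @ bar 1 tick 0 v(1, 2): D4/A4 P5 -> D3/D4 P8 similar
  -> R4 @ bar 2 tick 0 v(0, 2): A2/B3 M2 untreated
  -> R4 @ bar 3 tick 0 v(0, 2): G2/F3 m7 untreated
  -> R7 @ bar 3 tick 0 v(2,): B3->F3 leap 6st
  -> R2 @ bar 4 tick 0 v(1, 2): D3/F3 m3 -> A3/E4 P5 similar
  -> R7 @ bar 4 tick 0 v(2,): F3->E4 leap 11st
  -> R1 @ bar 5 tick 0 v(1, 2): A3/E4 P5 -> D4/A4 P5 similar
  -> R2 @ bar 5 tick 0 v(0, 1): C3/A3 M6 -> D3/D4 P8 similar
  -> R2 @ bar 5 tick 0 v(0, 2): C3/E4 M3 -> D3/A4 P5 similar

(1, 0, R2, (1, 2))
(2, 0, R4, (0, 2))
(3, 0, R4, (0, 2))
(3, 0, R7, (2,))
(4, 0, R2, (1, 2))
(4, 0, R7, (2,))
(5, 0, R1, (1, 2))
(5, 0, R2, (0, 1))
(5, 0, R2, (0, 2))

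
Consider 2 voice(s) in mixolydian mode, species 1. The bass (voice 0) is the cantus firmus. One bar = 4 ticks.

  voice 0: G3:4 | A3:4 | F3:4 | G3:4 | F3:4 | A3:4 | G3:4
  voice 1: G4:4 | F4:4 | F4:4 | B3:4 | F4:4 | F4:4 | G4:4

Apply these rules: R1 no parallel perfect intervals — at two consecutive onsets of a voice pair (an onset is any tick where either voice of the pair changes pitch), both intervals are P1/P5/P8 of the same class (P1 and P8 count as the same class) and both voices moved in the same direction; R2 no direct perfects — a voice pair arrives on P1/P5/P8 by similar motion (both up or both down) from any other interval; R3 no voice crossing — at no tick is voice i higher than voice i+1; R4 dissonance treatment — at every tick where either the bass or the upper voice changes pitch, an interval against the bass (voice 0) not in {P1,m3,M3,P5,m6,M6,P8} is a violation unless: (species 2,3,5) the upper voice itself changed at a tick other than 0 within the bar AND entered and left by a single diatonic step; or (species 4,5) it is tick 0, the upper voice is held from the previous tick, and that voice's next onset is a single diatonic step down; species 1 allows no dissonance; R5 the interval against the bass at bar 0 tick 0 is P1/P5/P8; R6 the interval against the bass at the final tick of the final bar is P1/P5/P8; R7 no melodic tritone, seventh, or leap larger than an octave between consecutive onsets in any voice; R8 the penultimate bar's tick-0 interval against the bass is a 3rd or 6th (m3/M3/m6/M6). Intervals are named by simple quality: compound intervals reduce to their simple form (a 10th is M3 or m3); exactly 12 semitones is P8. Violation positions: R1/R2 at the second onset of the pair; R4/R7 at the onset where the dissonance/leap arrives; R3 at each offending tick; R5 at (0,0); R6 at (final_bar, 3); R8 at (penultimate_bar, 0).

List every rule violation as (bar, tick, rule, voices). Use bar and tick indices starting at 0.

(3, 0, R7, (1,))
(4, 0, R7, (1,))

bar 0: v0=G3 v1=G4 downbeat P8
bar 1: v0=A3 v1=F4 downbeat m6
bar 2: v0=F3 v1=F4 downbeat P8
bar 3: v0=G3 v1=B3 downbeat M3
bar 4: v0=F3 v1=F4 downbeat P8
bar 5: v0=A3 v1=F4 downbeat m6
bar 6: v0=G3 v1=G4 downbeat P8
  -> R7 @ bar 3 tick 0 v(1,): F4->B3 leap 6st
  -> R7 @ bar 4 tick 0 v(1,): B3->F4 leap 6st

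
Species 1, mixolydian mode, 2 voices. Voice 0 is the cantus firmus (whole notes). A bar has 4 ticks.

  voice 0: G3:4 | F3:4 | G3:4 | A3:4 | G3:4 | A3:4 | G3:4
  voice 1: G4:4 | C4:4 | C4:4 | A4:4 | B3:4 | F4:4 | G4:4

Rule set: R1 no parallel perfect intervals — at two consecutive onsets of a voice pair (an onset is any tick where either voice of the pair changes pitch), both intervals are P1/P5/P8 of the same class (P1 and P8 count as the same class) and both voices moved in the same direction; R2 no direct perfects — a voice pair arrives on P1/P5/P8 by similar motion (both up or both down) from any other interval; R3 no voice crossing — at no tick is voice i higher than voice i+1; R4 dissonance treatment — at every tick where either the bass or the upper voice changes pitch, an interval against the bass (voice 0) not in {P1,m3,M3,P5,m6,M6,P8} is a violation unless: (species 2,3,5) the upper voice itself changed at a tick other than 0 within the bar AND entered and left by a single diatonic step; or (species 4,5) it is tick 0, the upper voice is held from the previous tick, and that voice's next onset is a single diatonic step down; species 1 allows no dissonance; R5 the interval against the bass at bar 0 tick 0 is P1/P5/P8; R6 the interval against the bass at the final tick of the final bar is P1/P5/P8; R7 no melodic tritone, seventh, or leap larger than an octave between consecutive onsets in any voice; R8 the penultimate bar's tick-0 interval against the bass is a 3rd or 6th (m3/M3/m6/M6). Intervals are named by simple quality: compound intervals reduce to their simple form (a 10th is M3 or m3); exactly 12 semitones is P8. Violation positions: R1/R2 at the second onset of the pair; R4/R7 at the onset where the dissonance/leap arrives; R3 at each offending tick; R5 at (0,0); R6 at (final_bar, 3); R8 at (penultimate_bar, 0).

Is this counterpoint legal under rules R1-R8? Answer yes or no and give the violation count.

bar 0: v0=G3 v1=G4 (P8)
bar 1: v0=F3 v1=C4 (P5)
bar 2: v0=G3 v1=C4 (P4)
bar 3: v0=A3 v1=A4 (P8)
bar 4: v0=G3 v1=B3 (M3)
bar 5: v0=A3 v1=F4 (m6)
bar 6: v0=G3 v1=G4 (P8)
  R2 @ bar1.0: G3/G4 P8 -> F3/C4 P5 similar
  R4 @ bar2.0: G3/C4 P4 untreated
  R2 @ bar3.0: G3/C4 P4 -> A3/A4 P8 similar
  R7 @ bar4.0: A4->B3 leap 10st
  R7 @ bar5.0: B3->F4 leap 6st

No (5 violations)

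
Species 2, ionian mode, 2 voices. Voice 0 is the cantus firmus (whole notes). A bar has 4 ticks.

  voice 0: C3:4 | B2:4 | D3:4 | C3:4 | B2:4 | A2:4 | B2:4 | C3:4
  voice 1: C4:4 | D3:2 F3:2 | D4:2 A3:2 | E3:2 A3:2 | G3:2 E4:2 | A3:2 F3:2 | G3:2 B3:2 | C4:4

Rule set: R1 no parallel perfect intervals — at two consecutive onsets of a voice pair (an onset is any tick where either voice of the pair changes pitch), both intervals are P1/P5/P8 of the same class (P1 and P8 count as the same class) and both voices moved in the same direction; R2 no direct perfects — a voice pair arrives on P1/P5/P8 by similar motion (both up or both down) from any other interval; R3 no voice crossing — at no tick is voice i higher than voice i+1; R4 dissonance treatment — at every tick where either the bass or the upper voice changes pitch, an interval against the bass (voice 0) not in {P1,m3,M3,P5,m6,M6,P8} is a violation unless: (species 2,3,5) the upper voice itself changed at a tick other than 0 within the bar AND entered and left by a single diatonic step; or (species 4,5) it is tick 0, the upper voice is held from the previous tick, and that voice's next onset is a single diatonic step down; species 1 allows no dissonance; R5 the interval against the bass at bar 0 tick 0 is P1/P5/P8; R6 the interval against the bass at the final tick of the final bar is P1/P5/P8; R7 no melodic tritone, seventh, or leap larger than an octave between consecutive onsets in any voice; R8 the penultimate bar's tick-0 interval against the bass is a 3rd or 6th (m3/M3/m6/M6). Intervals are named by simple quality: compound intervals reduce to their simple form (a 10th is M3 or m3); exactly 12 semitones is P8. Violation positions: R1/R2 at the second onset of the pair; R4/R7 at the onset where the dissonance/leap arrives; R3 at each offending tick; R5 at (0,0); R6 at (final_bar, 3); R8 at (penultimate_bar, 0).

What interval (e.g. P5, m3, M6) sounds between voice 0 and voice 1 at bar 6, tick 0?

m6

voice 0=B2 voice 1=G3 -> m6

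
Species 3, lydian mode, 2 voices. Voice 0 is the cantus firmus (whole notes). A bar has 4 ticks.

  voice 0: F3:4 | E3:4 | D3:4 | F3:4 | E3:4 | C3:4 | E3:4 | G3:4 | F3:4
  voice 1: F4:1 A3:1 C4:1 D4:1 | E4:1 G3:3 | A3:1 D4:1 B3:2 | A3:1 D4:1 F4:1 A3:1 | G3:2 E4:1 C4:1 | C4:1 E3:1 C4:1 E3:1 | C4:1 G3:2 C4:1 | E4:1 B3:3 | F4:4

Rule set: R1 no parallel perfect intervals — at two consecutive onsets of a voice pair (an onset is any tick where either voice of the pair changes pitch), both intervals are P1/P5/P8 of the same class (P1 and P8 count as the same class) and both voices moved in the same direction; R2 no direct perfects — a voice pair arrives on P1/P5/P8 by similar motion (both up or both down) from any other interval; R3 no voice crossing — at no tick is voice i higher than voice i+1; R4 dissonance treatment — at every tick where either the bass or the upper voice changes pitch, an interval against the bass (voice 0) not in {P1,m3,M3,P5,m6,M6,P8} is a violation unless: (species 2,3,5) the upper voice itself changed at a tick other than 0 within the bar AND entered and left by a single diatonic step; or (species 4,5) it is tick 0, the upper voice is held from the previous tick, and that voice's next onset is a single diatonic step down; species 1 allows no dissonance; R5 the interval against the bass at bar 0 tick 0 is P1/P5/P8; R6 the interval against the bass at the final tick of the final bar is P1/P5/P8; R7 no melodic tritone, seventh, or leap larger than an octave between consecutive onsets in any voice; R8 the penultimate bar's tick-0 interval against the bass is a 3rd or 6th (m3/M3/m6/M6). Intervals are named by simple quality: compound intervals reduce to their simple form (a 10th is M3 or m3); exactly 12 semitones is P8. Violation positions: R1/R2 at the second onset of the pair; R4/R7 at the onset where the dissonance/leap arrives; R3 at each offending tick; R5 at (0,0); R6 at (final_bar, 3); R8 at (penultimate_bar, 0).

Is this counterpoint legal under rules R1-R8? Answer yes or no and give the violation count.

bar 0: v0=F3 v1=F4 (P8)
bar 1: v0=E3 v1=E4 (P8)
bar 2: v0=D3 v1=A3 (P5)
bar 3: v0=F3 v1=A3 (M3)
bar 4: v0=E3 v1=G3 (m3)
bar 5: v0=C3 v1=C4 (P8)
bar 6: v0=E3 v1=C4 (m6)
bar 7: v0=G3 v1=E4 (M6)
bar 8: v0=F3 v1=F4 (P8)
  R7 @ bar8.0: B3->F4 leap 6st

No (1 violations)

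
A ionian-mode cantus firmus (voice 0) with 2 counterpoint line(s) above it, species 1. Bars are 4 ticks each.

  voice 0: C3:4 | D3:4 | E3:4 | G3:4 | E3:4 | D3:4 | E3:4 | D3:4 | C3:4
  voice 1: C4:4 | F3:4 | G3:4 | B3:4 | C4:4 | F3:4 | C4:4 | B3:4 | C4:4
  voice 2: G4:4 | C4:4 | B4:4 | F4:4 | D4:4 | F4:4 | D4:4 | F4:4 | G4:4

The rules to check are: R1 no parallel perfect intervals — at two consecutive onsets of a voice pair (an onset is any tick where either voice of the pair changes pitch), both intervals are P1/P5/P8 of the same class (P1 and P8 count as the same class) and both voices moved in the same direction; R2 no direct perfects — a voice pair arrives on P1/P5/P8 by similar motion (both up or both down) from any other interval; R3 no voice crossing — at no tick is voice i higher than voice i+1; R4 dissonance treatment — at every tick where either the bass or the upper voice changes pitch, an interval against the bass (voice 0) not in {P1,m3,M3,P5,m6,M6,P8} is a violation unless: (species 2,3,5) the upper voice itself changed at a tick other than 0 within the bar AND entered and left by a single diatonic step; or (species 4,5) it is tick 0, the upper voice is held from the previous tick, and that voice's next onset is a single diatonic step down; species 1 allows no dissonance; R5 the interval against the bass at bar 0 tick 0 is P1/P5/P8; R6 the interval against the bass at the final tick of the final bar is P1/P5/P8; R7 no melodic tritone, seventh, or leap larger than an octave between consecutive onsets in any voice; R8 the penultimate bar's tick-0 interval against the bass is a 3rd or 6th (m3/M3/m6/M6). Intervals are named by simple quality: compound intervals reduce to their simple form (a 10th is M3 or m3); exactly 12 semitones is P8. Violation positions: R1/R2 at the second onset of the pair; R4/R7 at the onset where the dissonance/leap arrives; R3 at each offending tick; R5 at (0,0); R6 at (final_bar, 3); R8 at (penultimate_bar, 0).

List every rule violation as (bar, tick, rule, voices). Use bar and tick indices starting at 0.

(1, 0, R1, (1, 2))
(1, 0, R4, (0, 2))
(2, 0, R2, (0, 2))
(2, 0, R7, (2,))
(3, 0, R4, (0, 2))
(3, 0, R7, (2,))
(4, 0, R4, (0, 2))
(6, 0, R4, (0, 2))
(8, 0, R2, (1, 2))

bar 0: v0=C3 v1=C4 v2=G4 downbeat P5
bar 1: v0=D3 v1=F3 v2=C4 downbeat m7
bar 2: v0=E3 v1=G3 v2=B4 downbeat P5
bar 3: v0=G3 v1=B3 v2=F4 downbeat m7
bar 4: v0=E3 v1=C4 v2=D4 downbeat m7
bar 5: v0=D3 v1=F3 v2=F4 downbeat m3
bar 6: v0=E3 v1=C4 v2=D4 downbeat m7
bar 7: v0=D3 v1=B3 v2=F4 downbeat m3
bar 8: v0=C3 v1=C4 v2=G4 downbeat P5
  -> R1 @ bar 1 tick 0 v(1, 2): C4/G4 P5 -> F3/C4 P5 similar
  -> R4 @ bar 1 tick 0 v(0, 2): D3/C4 m7 untreated
  -> R2 @ bar 2 tick 0 v(0, 2): D3/C4 m7 -> E3/B4 P5 similar
  -> R7 @ bar 2 tick 0 v(2,): C4->B4 leap 11st
  -> R4 @ bar 3 tick 0 v(0, 2): G3/F4 m7 untreated
  -> R7 @ bar 3 tick 0 v(2,): B4->F4 leap 6st
  -> R4 @ bar 4 tick 0 v(0, 2): E3/D4 m7 untreated
  -> R4 @ bar 6 tick 0 v(0, 2): E3/D4 m7 untreated
  -> R2 @ bar 8 tick 0 v(1, 2): B3/F4 TT -> C4/G4 P5 similar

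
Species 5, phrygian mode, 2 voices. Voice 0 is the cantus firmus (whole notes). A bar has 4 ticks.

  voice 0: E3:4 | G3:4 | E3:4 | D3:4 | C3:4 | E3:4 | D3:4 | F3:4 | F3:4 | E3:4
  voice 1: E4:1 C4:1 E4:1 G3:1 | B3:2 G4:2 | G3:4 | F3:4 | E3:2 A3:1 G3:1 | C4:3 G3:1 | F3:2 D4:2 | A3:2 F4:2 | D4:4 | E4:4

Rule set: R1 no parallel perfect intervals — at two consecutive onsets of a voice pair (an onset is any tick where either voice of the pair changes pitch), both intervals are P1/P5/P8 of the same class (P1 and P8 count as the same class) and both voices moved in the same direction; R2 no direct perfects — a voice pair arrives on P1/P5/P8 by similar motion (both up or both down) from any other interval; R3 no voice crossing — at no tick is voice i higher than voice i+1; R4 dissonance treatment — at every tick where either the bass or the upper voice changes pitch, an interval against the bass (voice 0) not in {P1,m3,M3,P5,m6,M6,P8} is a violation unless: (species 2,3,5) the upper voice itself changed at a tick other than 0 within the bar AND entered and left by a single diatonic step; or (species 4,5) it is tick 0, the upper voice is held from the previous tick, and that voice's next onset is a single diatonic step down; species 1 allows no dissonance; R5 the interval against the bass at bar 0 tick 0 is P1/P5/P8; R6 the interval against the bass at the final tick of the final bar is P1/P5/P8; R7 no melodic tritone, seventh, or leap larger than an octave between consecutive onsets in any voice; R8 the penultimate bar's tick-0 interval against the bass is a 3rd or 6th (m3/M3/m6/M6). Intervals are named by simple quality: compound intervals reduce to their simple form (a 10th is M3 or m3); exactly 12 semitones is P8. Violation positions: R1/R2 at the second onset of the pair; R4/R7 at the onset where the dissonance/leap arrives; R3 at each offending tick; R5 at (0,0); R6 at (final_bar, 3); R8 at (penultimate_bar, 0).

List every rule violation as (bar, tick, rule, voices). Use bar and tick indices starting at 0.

bar 0: v0=E3 v1=E4 downbeat P8
bar 1: v0=G3 v1=B3 downbeat M3
bar 2: v0=E3 v1=G3 downbeat m3
bar 3: v0=D3 v1=F3 downbeat m3
bar 4: v0=C3 v1=E3 downbeat M3
bar 5: v0=E3 v1=C4 downbeat m6
bar 6: v0=D3 v1=F3 downbeat m3
bar 7: v0=F3 v1=A3 downbeat M3
bar 8: v0=F3 v1=D4 downbeat M6
bar 9: v0=E3 v1=E4 downbeat P8

No violations across 10 bars (E3..E3 vs E4..E4).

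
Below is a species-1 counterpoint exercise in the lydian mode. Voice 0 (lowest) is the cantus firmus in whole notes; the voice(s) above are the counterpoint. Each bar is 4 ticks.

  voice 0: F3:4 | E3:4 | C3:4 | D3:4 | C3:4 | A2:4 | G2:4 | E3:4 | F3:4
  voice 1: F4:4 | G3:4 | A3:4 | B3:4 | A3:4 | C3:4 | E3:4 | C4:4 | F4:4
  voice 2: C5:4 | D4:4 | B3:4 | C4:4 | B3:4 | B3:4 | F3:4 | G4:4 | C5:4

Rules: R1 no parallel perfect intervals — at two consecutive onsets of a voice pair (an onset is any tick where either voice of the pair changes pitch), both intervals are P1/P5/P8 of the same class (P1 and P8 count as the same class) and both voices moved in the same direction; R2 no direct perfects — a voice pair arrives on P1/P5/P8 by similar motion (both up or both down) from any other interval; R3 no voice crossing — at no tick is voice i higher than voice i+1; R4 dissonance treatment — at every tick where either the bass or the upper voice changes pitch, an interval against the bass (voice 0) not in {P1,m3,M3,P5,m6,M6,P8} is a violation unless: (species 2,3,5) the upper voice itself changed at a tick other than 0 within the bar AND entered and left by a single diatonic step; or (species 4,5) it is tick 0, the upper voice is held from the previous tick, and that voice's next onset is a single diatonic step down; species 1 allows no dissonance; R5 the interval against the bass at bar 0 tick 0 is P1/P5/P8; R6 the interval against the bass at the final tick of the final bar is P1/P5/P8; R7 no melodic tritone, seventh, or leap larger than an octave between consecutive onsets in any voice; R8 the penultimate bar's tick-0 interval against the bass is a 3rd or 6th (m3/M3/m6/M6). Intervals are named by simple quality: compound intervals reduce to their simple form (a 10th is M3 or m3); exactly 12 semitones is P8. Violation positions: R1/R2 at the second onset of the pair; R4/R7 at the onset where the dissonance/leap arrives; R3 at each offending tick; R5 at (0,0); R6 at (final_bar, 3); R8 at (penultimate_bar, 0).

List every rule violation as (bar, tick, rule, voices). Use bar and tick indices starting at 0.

bar 0: v0=F3 v1=F4 v2=C5 downbeat P5
bar 1: v0=E3 v1=G3 v2=D4 downbeat m7
bar 2: v0=C3 v1=A3 v2=B3 downbeat M7
bar 3: v0=D3 v1=B3 v2=C4 downbeat m7
bar 4: v0=C3 v1=A3 v2=B3 downbeat M7
bar 5: v0=A2 v1=C3 v2=B3 downbeat M2
bar 6: v0=G2 v1=E3 v2=F3 downbeat m7
bar 7: v0=E3 v1=C4 v2=G4 downbeat m3
bar 8: v0=F3 v1=F4 v2=C5 downbeat P5
  -> R1 @ bar 1 tick 0 v(1, 2): F4/C5 P5 -> G3/D4 P5 similar
  -> R4 @ bar 1 tick 0 v(0, 2): E3/D4 m7 untreated
  -> R7 @ bar 1 tick 0 v(1,): F4->G3 leap 10st
  -> R7 @ bar 1 tick 0 v(2,): C5->D4 leap 10st
  -> R4 @ bar 2 tick 0 v(0, 2): C3/B3 M7 untreated
  -> R4 @ bar 3 tick 0 v(0, 2): D3/C4 m7 untreated
  -> R4 @ bar 4 tick 0 v(0, 2): C3/B3 M7 untreated
  -> R4 @ bar 5 tick 0 v(0, 2): A2/B3 M2 untreated
  -> R4 @ bar 6 tick 0 v(0, 2): G2/F3 m7 untreated
  -> R7 @ bar 6 tick 0 v(2,): B3->F3 leap 6st
  -> R2 @ bar 7 tick 0 v(1, 2): E3/F3 m2 -> C4/G4 P5 similar
  -> R7 @ bar 7 tick 0 v(2,): F3->G4 leap 14st
  -> R1 @ bar 8 tick 0 v(1, 2): C4/G4 P5 -> F4/C5 P5 similar
  -> R2 @ bar 8 tick 0 v(0, 1): E3/C4 m6 -> F3/F4 P8 similar
  -> R2 @ bar 8 tick 0 v(0, 2): E3/G4 m3 -> F3/C5 P5 similar

(1, 0, R1, (1, 2))
(1, 0, R4, (0, 2))
(1, 0, R7, (1,))
(1, 0, R7, (2,))
(2, 0, R4, (0, 2))
(3, 0, R4, (0, 2))
(4, 0, R4, (0, 2))
(5, 0, R4, (0, 2))
(6, 0, R4, (0, 2))
(6, 0, R7, (2,))
(7, 0, R2, (1, 2))
(7, 0, R7, (2,))
(8, 0, R1, (1, 2))
(8, 0, R2, (0, 1))
(8, 0, R2, (0, 2))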